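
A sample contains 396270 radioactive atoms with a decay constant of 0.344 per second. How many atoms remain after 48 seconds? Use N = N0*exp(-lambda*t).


N = N0 * exp(-lambda * t)
N = 396270 * exp(-0.344 * 48)
N = 0.026725

0.026725


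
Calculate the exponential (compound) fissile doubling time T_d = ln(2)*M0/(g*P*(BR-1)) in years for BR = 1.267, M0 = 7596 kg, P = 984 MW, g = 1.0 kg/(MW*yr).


Breeding gain G = BR - 1 = 1.267 - 1 = 0.267
Fissile production rate = g * P * G = 1.0 * 984 * 0.267 = 262.728 kg/yr
T_d = ln(2) * M0 / (g * P * G)
T_d = ln(2) * 7596 / 262.728 = 20.040 yr

20.040


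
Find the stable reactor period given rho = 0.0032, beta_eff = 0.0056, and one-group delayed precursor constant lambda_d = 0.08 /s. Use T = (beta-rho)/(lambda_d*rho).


T = (beta - rho) / (lambda_d * rho)
T = (0.0056 - 0.0032) / (0.08 * 0.0032)
T = 9.3750 s

9.3750


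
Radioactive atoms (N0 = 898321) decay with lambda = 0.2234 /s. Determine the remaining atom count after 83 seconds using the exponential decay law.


N = N0 * exp(-lambda * t)
N = 898321 * exp(-0.2234 * 83)
N = 0.0079553

0.0079553


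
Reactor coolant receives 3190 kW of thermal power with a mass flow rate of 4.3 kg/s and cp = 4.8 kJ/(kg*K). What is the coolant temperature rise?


dT = Q / (m_dot * cp)
dT = 3190 / (4.3 * 4.8)
dT = 154.55 C

154.55


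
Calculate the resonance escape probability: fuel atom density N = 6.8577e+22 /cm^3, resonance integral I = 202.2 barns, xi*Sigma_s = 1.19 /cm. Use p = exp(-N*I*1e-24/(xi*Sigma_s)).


p = exp(-N * I * 1e-24 / (xi*Sigma_s))
p = exp(-6.8577e+22 * 202.2 * 1e-24 / 1.19)
p = 8.6988e-06

8.6988e-06


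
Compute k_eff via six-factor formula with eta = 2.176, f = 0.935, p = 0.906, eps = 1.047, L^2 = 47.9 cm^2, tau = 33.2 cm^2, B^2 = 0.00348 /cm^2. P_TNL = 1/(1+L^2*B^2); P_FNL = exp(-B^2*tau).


k_inf = eta*f*p*eps = 2.176*0.935*0.906*1.047 = 1.929947
P_TNL = 1/(1 + L^2*B^2) = 1/(1 + 47.9*0.00348) = 0.8571242
P_FNL = exp(-B^2*tau) = exp(-0.00348*33.2) = 0.8908885
k_eff = k_inf * P_TNL * P_FNL = 1.929947 * 0.8571242 * 0.8908885
k_eff = 1.4737

1.4737


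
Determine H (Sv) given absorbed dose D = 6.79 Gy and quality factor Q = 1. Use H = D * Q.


H = D * Q
H = 6.79 * 1
H = 6.7900 Sv

6.7900


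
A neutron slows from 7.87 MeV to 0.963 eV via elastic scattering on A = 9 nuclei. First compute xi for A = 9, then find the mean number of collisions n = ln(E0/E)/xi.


xi = 1 + (A-1)^2/(2A)*ln((A-1)/(A+1)) = 0.2066007 (for A = 9)
n = ln(E0/E) / xi
n = ln(7.87e6 / 0.963) / 0.2066007
n = ln(8.172378e+06) / 0.2066007 = 77.039

77.039


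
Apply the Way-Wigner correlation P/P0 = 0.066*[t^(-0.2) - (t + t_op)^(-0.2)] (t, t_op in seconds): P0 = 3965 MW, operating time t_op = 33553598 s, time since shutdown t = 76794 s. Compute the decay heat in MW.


P/P0 = 0.066 * [t^(-0.2) - (t + t_op)^(-0.2)]
P/P0 = 0.066 * [76794^(-0.2) - (76794 + 33553598)^(-0.2)]
P/P0 = 0.066 * [0.1054228 - 0.03123587] = 0.004896337
P = 3965 * 0.004896337 = 19.414 MW

19.414


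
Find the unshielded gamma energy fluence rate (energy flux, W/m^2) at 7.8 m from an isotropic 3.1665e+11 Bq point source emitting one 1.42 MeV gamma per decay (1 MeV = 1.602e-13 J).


psi = A * E * 1.602e-13 / (4*pi*r^2)
psi = 3.1665e+11 * 1.42 * 1.602e-13 / (4*pi*7.8^2)
psi = 9.4217e-05 W/m^2

9.4217e-05


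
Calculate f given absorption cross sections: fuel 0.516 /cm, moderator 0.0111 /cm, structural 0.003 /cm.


f = Sigma_a_fuel / (Sigma_a_fuel + Sigma_a_mod + Sigma_a_other)
f = 0.516 / (0.516 + 0.0111 + 0.003)
f = 0.97340

0.97340


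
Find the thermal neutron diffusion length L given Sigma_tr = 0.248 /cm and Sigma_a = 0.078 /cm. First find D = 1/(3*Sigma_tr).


D = 1 / (3 * Sigma_tr) = 1 / (3 * 0.248) = 1.344086 cm
L = sqrt(D / Sigma_a)
L = sqrt(1.344086 / 0.078)
L = 4.1511 cm

4.1511


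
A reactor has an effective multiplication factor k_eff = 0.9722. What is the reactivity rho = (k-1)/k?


rho = (k_eff - 1) / k_eff
rho = (0.9722 - 1) / 0.9722
rho = -0.028595

-0.028595


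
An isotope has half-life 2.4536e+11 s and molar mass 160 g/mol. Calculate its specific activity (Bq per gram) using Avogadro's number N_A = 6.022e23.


lambda = ln(2) / t_half = ln(2) / 2.4536e+11 = 2.825021e-12 /s
SA = lambda * N_A / M
SA = 2.825021e-12 * 6.022e23 / 160
SA = 1.0633e+10 Bq/g

1.0633e+10


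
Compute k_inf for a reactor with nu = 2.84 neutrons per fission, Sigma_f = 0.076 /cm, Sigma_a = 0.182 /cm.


k_inf = nu * Sigma_f / Sigma_a
k_inf = 2.84 * 0.076 / 0.182
k_inf = 1.1859

1.1859


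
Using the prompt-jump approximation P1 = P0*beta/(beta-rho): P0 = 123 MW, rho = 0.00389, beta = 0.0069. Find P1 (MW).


P1/P0 = beta / (beta - rho)
P1/P0 = 0.0069 / (0.0069 - 0.00389) = 2.292359
P1 = 123 * 2.292359 = 281.96 MW

281.96


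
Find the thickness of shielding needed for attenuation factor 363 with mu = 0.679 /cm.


x = ln(factor) / mu
x = ln(363) / 0.679
x = 8.6810 cm

8.6810


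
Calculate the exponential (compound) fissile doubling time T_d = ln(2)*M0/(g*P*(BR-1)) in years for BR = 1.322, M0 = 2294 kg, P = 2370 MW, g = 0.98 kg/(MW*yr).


Breeding gain G = BR - 1 = 1.322 - 1 = 0.322
Fissile production rate = g * P * G = 0.98 * 2370 * 0.322 = 747.8772 kg/yr
T_d = ln(2) * M0 / (g * P * G)
T_d = ln(2) * 2294 / 747.8772 = 2.1261 yr

2.1261


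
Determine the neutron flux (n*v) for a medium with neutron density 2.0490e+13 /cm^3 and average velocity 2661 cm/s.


phi = n * v
phi = 2.0490e+13 * 2661
phi = 5.4524e+16 /cm^2/s

5.4524e+16


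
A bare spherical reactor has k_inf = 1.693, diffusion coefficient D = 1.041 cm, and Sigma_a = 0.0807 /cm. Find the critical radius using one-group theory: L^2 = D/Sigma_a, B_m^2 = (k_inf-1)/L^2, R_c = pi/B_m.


L^2 = D / Sigma_a = 1.041 / 0.0807 = 12.89963 cm^2
B_m^2 = (k_inf - 1) / L^2 = (1.693 - 1) / 12.89963 = 0.05372247 /cm^2
For a bare sphere: B_g = pi/R, so R_c = pi / sqrt(B_m^2)
R_c = pi / sqrt(0.05372247) = 13.554 cm

13.554


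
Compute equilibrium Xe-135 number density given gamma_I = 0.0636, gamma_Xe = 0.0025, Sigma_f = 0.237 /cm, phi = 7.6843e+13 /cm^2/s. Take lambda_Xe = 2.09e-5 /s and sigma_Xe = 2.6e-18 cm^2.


Xe_eq = (gamma_I + gamma_Xe) * Sigma_f * phi / (lambda_Xe + sigma_Xe * phi)
Numerator = (0.0636 + 0.0025) * 0.237 * 7.6843e+13 = 1.203799e+12
Denominator = 2.09e-5 + 2.6e-18 * 7.6843e+13 = 2.206918e-04
Xe_eq = 1.203799e+12 / 2.206918e-04 = 5.4547e+15 /cm^3

5.4547e+15


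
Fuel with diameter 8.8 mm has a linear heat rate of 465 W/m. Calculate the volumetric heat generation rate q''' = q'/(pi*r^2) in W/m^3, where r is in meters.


r = D / 2 / 1000 = 8.8 / 2 / 1000 = 0.0044 m
q''' = q' / (pi * r^2)
q''' = 465 / (pi * 0.0044^2)
q''' = 7.6454e+06 W/m^3

7.6454e+06


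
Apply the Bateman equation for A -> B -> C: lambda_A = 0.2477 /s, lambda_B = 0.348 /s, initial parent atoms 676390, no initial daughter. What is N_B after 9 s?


N_B(t) = lambda_A * N_A0 / (lambda_B - lambda_A) * [exp(-lambda_A*t) - exp(-lambda_B*t)]
exp(-0.2477*9) = 0.1076037; exp(-0.348*9) = 0.04363045
N_B = 0.2477 * 676390 / (0.348 - 0.2477) * (0.1076037 - 0.04363045)
N_B = 106861

106861


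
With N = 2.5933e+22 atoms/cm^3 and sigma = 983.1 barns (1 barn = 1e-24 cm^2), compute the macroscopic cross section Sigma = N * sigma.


Sigma = N * sigma_barns * 1e-24
Sigma = 2.5933e+22 * 983.1 * 1e-24
Sigma = 25.495 /cm

25.495


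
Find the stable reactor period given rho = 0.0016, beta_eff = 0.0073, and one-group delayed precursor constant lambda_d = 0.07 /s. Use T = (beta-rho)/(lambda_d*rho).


T = (beta - rho) / (lambda_d * rho)
T = (0.0073 - 0.0016) / (0.07 * 0.0016)
T = 50.893 s

50.893


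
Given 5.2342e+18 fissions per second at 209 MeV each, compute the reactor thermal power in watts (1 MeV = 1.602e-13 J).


P = fission_rate * E_MeV * 1.602e-13
P = 5.2342e+18 * 209 * 1.602e-13
P = 1.7525e+08 W

1.7525e+08


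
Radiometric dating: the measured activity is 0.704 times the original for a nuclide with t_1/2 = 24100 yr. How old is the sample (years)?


lambda = ln(2) / t_half = ln(2) / 24100 = 2.876129e-05 /yr
t = -ln(A/A0) / lambda
t = -ln(0.704) / 2.876129e-05
t = 12203 yr

12203


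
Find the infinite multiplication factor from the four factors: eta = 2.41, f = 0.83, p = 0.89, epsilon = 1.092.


k_inf = eta * f * p * epsilon
k_inf = 2.41 * 0.83 * 0.89 * 1.092
k_inf = 1.9441

1.9441


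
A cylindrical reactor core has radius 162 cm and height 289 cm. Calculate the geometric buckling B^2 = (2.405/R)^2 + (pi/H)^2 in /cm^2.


B^2 = (2.405/R)^2 + (pi/H)^2
B^2 = (2.405/162)^2 + (pi/289)^2
B^2 = 3.3856e-04 /cm^2

3.3856e-04


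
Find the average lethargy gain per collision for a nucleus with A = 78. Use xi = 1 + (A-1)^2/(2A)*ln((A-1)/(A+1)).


xi = 1 + (A-1)^2/(2A) * ln((A-1)/(A+1))
xi = 1 + (78-1)^2/(2*78) * ln((78-1)/(78 +1))
xi = 0.025423

0.025423


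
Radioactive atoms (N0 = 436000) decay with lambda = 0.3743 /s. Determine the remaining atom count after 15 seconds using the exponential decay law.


N = N0 * exp(-lambda * t)
N = 436000 * exp(-0.3743 * 15)
N = 1589.1

1589.1


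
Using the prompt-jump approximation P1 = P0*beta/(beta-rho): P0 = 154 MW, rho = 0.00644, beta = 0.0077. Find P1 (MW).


P1/P0 = beta / (beta - rho)
P1/P0 = 0.0077 / (0.0077 - 0.00644) = 6.111111
P1 = 154 * 6.111111 = 941.11 MW

941.11


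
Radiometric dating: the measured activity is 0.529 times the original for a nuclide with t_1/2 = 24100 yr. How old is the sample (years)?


lambda = ln(2) / t_half = ln(2) / 24100 = 2.876129e-05 /yr
t = -ln(A/A0) / lambda
t = -ln(0.529) / 2.876129e-05
t = 22140 yr

22140


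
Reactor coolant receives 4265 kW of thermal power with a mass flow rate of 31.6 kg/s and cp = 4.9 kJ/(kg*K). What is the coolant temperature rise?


dT = Q / (m_dot * cp)
dT = 4265 / (31.6 * 4.9)
dT = 27.545 C

27.545


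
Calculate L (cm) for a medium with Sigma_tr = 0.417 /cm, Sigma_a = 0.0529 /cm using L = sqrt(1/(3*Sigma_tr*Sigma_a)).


D = 1 / (3 * Sigma_tr) = 1 / (3 * 0.417) = 0.7993605 cm
L = sqrt(D / Sigma_a)
L = sqrt(0.7993605 / 0.0529)
L = 3.8873 cm

3.8873


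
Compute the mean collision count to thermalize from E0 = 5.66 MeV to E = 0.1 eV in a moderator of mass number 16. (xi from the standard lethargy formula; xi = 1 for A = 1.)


xi = 1 + (A-1)^2/(2A)*ln((A-1)/(A+1)) = 0.1199467 (for A = 16)
n = ln(E0/E) / xi
n = ln(5.66e6 / 0.1) / 0.1199467
n = ln(5.660000e+07) / 0.1199467 = 148.83

148.83


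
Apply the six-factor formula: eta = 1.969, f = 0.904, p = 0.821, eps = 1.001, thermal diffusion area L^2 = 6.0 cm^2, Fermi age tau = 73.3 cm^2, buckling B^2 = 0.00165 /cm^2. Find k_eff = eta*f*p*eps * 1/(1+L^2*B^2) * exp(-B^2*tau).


k_inf = eta*f*p*eps = 1.969*0.904*0.821*1.001 = 1.462822
P_TNL = 1/(1 + L^2*B^2) = 1/(1 + 6.0*0.00165) = 0.9901970
P_FNL = exp(-B^2*tau) = exp(-0.00165*73.3) = 0.8860827
k_eff = k_inf * P_TNL * P_FNL = 1.462822 * 0.9901970 * 0.8860827
k_eff = 1.2835

1.2835


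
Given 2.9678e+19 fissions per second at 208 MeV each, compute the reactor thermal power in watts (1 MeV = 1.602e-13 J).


P = fission_rate * E_MeV * 1.602e-13
P = 2.9678e+19 * 208 * 1.602e-13
P = 9.8892e+08 W

9.8892e+08


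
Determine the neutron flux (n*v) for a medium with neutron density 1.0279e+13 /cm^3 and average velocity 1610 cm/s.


phi = n * v
phi = 1.0279e+13 * 1610
phi = 1.6549e+16 /cm^2/s

1.6549e+16


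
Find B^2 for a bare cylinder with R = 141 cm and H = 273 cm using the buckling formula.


B^2 = (2.405/R)^2 + (pi/H)^2
B^2 = (2.405/141)^2 + (pi/273)^2
B^2 = 4.2336e-04 /cm^2

4.2336e-04


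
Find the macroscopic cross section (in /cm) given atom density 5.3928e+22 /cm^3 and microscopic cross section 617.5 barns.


Sigma = N * sigma_barns * 1e-24
Sigma = 5.3928e+22 * 617.5 * 1e-24
Sigma = 33.301 /cm

33.301


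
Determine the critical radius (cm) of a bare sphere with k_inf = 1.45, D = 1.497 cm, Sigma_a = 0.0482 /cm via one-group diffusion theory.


L^2 = D / Sigma_a = 1.497 / 0.0482 = 31.05809 cm^2
B_m^2 = (k_inf - 1) / L^2 = (1.45 - 1) / 31.05809 = 0.01448898 /cm^2
For a bare sphere: B_g = pi/R, so R_c = pi / sqrt(B_m^2)
R_c = pi / sqrt(0.01448898) = 26.099 cm

26.099


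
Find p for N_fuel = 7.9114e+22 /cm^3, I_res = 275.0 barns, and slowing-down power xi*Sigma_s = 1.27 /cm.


p = exp(-N * I * 1e-24 / (xi*Sigma_s))
p = exp(-7.9114e+22 * 275.0 * 1e-24 / 1.27)
p = 3.6317e-08

3.6317e-08


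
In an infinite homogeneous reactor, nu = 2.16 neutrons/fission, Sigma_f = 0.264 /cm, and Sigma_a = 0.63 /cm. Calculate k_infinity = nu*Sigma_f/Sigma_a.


k_inf = nu * Sigma_f / Sigma_a
k_inf = 2.16 * 0.264 / 0.63
k_inf = 0.90514

0.90514


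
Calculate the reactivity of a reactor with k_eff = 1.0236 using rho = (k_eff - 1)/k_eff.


rho = (k_eff - 1) / k_eff
rho = (1.0236 - 1) / 1.0236
rho = 0.023056

0.023056


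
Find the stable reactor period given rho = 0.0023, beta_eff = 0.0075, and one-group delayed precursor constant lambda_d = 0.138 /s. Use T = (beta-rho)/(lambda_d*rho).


T = (beta - rho) / (lambda_d * rho)
T = (0.0075 - 0.0023) / (0.138 * 0.0023)
T = 16.383 s

16.383


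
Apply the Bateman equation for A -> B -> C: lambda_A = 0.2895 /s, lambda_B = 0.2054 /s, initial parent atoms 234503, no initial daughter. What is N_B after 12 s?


N_B(t) = lambda_A * N_A0 / (lambda_B - lambda_A) * [exp(-lambda_A*t) - exp(-lambda_B*t)]
exp(-0.2895*12) = 0.03099281; exp(-0.2054*12) = 0.08502585
N_B = 0.2895 * 234503 / (0.2054 - 0.2895) * (0.03099281 - 0.08502585)
N_B = 43617

43617


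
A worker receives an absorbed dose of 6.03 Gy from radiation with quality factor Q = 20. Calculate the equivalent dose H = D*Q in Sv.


H = D * Q
H = 6.03 * 20
H = 120.60 Sv

120.60


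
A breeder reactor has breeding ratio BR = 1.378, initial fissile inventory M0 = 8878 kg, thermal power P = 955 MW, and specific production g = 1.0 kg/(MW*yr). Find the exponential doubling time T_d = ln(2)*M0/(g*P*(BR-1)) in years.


Breeding gain G = BR - 1 = 1.378 - 1 = 0.378
Fissile production rate = g * P * G = 1.0 * 955 * 0.378 = 360.99 kg/yr
T_d = ln(2) * M0 / (g * P * G)
T_d = ln(2) * 8878 / 360.99 = 17.047 yr

17.047


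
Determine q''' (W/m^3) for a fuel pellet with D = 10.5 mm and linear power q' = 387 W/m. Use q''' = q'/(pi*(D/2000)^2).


r = D / 2 / 1000 = 10.5 / 2 / 1000 = 0.00525 m
q''' = q' / (pi * r^2)
q''' = 387 / (pi * 0.00525^2)
q''' = 4.4693e+06 W/m^3

4.4693e+06


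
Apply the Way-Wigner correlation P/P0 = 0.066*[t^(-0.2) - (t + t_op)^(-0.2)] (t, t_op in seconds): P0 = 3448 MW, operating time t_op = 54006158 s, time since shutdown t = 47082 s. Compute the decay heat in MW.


P/P0 = 0.066 * [t^(-0.2) - (t + t_op)^(-0.2)]
P/P0 = 0.066 * [47082^(-0.2) - (47082 + 54006158)^(-0.2)]
P/P0 = 0.066 * [0.1162597 - 0.02840767] = 0.005798234
P = 3448 * 0.005798234 = 19.992 MW

19.992


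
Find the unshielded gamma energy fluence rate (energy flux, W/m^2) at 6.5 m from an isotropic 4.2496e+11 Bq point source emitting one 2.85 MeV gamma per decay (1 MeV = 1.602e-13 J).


psi = A * E * 1.602e-13 / (4*pi*r^2)
psi = 4.2496e+11 * 2.85 * 1.602e-13 / (4*pi*6.5^2)
psi = 3.6544e-04 W/m^2

3.6544e-04


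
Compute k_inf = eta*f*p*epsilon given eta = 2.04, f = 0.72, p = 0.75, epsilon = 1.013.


k_inf = eta * f * p * epsilon
k_inf = 2.04 * 0.72 * 0.75 * 1.013
k_inf = 1.1159

1.1159


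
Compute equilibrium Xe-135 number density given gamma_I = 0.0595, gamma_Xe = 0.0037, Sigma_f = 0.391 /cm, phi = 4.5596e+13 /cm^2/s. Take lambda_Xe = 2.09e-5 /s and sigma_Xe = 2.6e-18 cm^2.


Xe_eq = (gamma_I + gamma_Xe) * Sigma_f * phi / (lambda_Xe + sigma_Xe * phi)
Numerator = (0.0595 + 0.0037) * 0.391 * 4.5596e+13 = 1.126732e+12
Denominator = 2.09e-5 + 2.6e-18 * 4.5596e+13 = 1.394496e-04
Xe_eq = 1.126732e+12 / 1.394496e-04 = 8.0799e+15 /cm^3

8.0799e+15


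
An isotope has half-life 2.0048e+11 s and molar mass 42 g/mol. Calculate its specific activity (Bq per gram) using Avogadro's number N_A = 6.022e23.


lambda = ln(2) / t_half = ln(2) / 2.0048e+11 = 3.457438e-12 /s
SA = lambda * N_A / M
SA = 3.457438e-12 * 6.022e23 / 42
SA = 4.9573e+10 Bq/g

4.9573e+10


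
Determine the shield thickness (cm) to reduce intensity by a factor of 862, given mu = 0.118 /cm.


x = ln(factor) / mu
x = ln(862) / 0.118
x = 57.282 cm

57.282


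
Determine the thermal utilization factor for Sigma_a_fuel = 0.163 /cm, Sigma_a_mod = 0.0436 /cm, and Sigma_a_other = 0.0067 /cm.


f = Sigma_a_fuel / (Sigma_a_fuel + Sigma_a_mod + Sigma_a_other)
f = 0.163 / (0.163 + 0.0436 + 0.0067)
f = 0.76418

0.76418


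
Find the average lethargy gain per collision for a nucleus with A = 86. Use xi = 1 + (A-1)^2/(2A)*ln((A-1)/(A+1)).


xi = 1 + (A-1)^2/(2A) * ln((A-1)/(A+1))
xi = 1 + (86-1)^2/(2*86) * ln((86-1)/(86 +1))
xi = 0.023077

0.023077


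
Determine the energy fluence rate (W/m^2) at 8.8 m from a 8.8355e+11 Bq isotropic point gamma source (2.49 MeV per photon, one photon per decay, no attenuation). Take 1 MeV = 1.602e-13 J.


psi = A * E * 1.602e-13 / (4*pi*r^2)
psi = 8.8355e+11 * 2.49 * 1.602e-13 / (4*pi*8.8^2)
psi = 3.6217e-04 W/m^2

3.6217e-04


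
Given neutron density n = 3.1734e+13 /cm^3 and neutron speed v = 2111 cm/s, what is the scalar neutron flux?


phi = n * v
phi = 3.1734e+13 * 2111
phi = 6.6990e+16 /cm^2/s

6.6990e+16


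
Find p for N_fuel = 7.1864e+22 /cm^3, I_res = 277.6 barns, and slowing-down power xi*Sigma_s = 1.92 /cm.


p = exp(-N * I * 1e-24 / (xi*Sigma_s))
p = exp(-7.1864e+22 * 277.6 * 1e-24 / 1.92)
p = 3.0728e-05

3.0728e-05


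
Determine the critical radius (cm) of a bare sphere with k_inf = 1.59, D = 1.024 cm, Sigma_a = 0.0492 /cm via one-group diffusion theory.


L^2 = D / Sigma_a = 1.024 / 0.0492 = 20.81301 cm^2
B_m^2 = (k_inf - 1) / L^2 = (1.59 - 1) / 20.81301 = 0.02834765 /cm^2
For a bare sphere: B_g = pi/R, so R_c = pi / sqrt(B_m^2)
R_c = pi / sqrt(0.02834765) = 18.659 cm

18.659


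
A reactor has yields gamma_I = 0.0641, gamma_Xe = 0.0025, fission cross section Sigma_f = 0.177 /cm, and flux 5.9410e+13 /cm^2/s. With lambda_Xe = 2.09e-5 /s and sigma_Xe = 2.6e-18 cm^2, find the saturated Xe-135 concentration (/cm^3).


Xe_eq = (gamma_I + gamma_Xe) * Sigma_f * phi / (lambda_Xe + sigma_Xe * phi)
Numerator = (0.0641 + 0.0025) * 0.177 * 5.9410e+13 = 7.003370e+11
Denominator = 2.09e-5 + 2.6e-18 * 5.9410e+13 = 1.753660e-04
Xe_eq = 7.003370e+11 / 1.753660e-04 = 3.9936e+15 /cm^3

3.9936e+15


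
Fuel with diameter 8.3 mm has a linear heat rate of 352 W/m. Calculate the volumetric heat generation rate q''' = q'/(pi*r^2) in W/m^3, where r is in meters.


r = D / 2 / 1000 = 8.3 / 2 / 1000 = 0.00415 m
q''' = q' / (pi * r^2)
q''' = 352 / (pi * 0.00415^2)
q''' = 6.5057e+06 W/m^3

6.5057e+06


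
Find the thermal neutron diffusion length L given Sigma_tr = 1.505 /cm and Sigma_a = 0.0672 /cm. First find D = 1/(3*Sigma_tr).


D = 1 / (3 * Sigma_tr) = 1 / (3 * 1.505) = 0.2214839 cm
L = sqrt(D / Sigma_a)
L = sqrt(0.2214839 / 0.0672)
L = 1.8155 cm

1.8155


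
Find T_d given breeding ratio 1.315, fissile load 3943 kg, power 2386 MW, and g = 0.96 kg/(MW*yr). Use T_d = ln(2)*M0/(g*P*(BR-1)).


Breeding gain G = BR - 1 = 1.315 - 1 = 0.315
Fissile production rate = g * P * G = 0.96 * 2386 * 0.315 = 721.5264 kg/yr
T_d = ln(2) * M0 / (g * P * G)
T_d = ln(2) * 3943 / 721.5264 = 3.7879 yr

3.7879


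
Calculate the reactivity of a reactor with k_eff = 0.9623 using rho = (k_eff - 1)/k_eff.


rho = (k_eff - 1) / k_eff
rho = (0.9623 - 1) / 0.9623
rho = -0.039177

-0.039177


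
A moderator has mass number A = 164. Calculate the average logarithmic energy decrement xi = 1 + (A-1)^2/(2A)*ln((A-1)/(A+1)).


xi = 1 + (A-1)^2/(2A) * ln((A-1)/(A+1))
xi = 1 + (164-1)^2/(2*164) * ln((164-1)/(164 +1))
xi = 0.012146

0.012146


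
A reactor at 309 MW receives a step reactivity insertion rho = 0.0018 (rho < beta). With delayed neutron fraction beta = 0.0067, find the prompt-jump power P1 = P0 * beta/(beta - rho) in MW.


P1/P0 = beta / (beta - rho)
P1/P0 = 0.0067 / (0.0067 - 0.0018) = 1.367347
P1 = 309 * 1.367347 = 422.51 MW

422.51


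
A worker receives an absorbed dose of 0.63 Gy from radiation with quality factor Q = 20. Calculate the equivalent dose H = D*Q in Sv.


H = D * Q
H = 0.63 * 20
H = 12.600 Sv

12.600


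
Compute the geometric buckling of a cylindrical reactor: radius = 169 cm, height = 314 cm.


B^2 = (2.405/R)^2 + (pi/H)^2
B^2 = (2.405/169)^2 + (pi/314)^2
B^2 = 3.0262e-04 /cm^2

3.0262e-04


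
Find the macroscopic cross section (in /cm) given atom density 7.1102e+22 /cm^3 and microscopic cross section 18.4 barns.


Sigma = N * sigma_barns * 1e-24
Sigma = 7.1102e+22 * 18.4 * 1e-24
Sigma = 1.3083 /cm

1.3083


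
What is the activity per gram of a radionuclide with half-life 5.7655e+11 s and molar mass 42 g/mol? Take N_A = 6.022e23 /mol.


lambda = ln(2) / t_half = ln(2) / 5.7655e+11 = 1.202233e-12 /s
SA = lambda * N_A / M
SA = 1.202233e-12 * 6.022e23 / 42
SA = 1.7238e+10 Bq/g

1.7238e+10


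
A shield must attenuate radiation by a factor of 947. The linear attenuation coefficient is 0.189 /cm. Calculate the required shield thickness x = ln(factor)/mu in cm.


x = ln(factor) / mu
x = ln(947) / 0.189
x = 36.261 cm

36.261


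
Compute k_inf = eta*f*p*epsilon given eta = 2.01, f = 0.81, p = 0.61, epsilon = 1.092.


k_inf = eta * f * p * epsilon
k_inf = 2.01 * 0.81 * 0.61 * 1.092
k_inf = 1.0845

1.0845


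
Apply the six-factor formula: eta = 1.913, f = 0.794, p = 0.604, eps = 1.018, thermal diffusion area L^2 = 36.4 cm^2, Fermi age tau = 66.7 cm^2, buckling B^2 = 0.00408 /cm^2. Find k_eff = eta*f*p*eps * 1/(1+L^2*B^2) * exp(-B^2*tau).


k_inf = eta*f*p*eps = 1.913*0.794*0.604*1.018 = 0.9339426
P_TNL = 1/(1 + L^2*B^2) = 1/(1 + 36.4*0.00408) = 0.8706918
P_FNL = exp(-B^2*tau) = exp(-0.00408*66.7) = 0.7617507
k_eff = k_inf * P_TNL * P_FNL = 0.9339426 * 0.8706918 * 0.7617507
k_eff = 0.61944

0.61944


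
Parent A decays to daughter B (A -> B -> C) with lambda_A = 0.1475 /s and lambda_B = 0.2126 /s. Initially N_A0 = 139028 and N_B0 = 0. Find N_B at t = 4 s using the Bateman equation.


N_B(t) = lambda_A * N_A0 / (lambda_B - lambda_A) * [exp(-lambda_A*t) - exp(-lambda_B*t)]
exp(-0.1475*4) = 0.5543273; exp(-0.2126*4) = 0.4272440
N_B = 0.1475 * 139028 / (0.2126 - 0.1475) * (0.5543273 - 0.4272440)
N_B = 40031

40031


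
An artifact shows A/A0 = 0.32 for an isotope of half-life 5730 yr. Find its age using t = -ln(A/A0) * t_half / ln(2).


lambda = ln(2) / t_half = ln(2) / 5730 = 1.209681e-04 /yr
t = -ln(A/A0) / lambda
t = -ln(0.32) / 1.209681e-04
t = 9419.3 yr

9419.3


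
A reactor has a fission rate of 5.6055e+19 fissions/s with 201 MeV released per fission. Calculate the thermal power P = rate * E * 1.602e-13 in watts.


P = fission_rate * E_MeV * 1.602e-13
P = 5.6055e+19 * 201 * 1.602e-13
P = 1.8050e+09 W

1.8050e+09


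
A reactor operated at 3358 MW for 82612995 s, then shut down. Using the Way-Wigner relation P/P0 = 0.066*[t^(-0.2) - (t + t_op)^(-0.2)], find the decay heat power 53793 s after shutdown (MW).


P/P0 = 0.066 * [t^(-0.2) - (t + t_op)^(-0.2)]
P/P0 = 0.066 * [53793^(-0.2) - (53793 + 82612995)^(-0.2)]
P/P0 = 0.066 * [0.1132022 - 0.02609359] = 0.005749168
P = 3358 * 0.005749168 = 19.306 MW

19.306


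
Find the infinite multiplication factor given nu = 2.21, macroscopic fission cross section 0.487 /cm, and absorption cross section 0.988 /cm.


k_inf = nu * Sigma_f / Sigma_a
k_inf = 2.21 * 0.487 / 0.988
k_inf = 1.0893

1.0893


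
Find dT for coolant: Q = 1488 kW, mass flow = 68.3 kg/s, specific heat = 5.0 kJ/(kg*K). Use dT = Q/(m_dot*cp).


dT = Q / (m_dot * cp)
dT = 1488 / (68.3 * 5.0)
dT = 4.3572 C

4.3572


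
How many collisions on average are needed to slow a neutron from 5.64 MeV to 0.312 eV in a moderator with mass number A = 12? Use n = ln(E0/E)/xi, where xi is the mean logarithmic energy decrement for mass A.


xi = 1 + (A-1)^2/(2A)*ln((A-1)/(A+1)) = 0.1577690 (for A = 12)
n = ln(E0/E) / xi
n = ln(5.64e6 / 0.312) / 0.1577690
n = ln(1.807692e+07) / 0.1577690 = 105.92

105.92


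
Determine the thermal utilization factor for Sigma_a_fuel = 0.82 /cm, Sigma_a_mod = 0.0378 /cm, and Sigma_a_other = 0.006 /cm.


f = Sigma_a_fuel / (Sigma_a_fuel + Sigma_a_mod + Sigma_a_other)
f = 0.82 / (0.82 + 0.0378 + 0.006)
f = 0.94929

0.94929


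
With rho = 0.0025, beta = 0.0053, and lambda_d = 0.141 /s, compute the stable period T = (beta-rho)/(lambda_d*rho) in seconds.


T = (beta - rho) / (lambda_d * rho)
T = (0.0053 - 0.0025) / (0.141 * 0.0025)
T = 7.9433 s

7.9433


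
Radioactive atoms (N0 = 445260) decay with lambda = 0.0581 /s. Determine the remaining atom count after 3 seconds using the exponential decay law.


N = N0 * exp(-lambda * t)
N = 445260 * exp(-0.0581 * 3)
N = 374038

374038


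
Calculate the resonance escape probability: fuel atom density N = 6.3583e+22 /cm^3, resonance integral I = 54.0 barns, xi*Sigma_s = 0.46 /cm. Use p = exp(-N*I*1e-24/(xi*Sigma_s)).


p = exp(-N * I * 1e-24 / (xi*Sigma_s))
p = exp(-6.3583e+22 * 54.0 * 1e-24 / 0.46)
p = 5.7331e-04

5.7331e-04


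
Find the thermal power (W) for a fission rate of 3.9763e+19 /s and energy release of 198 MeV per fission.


P = fission_rate * E_MeV * 1.602e-13
P = 3.9763e+19 * 198 * 1.602e-13
P = 1.2613e+09 W

1.2613e+09


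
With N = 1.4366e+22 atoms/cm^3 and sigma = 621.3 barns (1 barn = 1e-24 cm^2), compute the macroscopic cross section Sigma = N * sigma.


Sigma = N * sigma_barns * 1e-24
Sigma = 1.4366e+22 * 621.3 * 1e-24
Sigma = 8.9256 /cm

8.9256


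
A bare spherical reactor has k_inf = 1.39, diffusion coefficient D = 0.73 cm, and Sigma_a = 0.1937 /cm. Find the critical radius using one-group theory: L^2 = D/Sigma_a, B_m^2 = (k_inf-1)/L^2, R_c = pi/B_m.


L^2 = D / Sigma_a = 0.73 / 0.1937 = 3.768715 cm^2
B_m^2 = (k_inf - 1) / L^2 = (1.39 - 1) / 3.768715 = 0.1034835 /cm^2
For a bare sphere: B_g = pi/R, so R_c = pi / sqrt(B_m^2)
R_c = pi / sqrt(0.1034835) = 9.7659 cm

9.7659


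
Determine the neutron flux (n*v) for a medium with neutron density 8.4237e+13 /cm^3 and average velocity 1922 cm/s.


phi = n * v
phi = 8.4237e+13 * 1922
phi = 1.6190e+17 /cm^2/s

1.6190e+17


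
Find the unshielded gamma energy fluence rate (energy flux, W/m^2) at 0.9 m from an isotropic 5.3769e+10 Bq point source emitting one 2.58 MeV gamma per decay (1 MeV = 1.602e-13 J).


psi = A * E * 1.602e-13 / (4*pi*r^2)
psi = 5.3769e+10 * 2.58 * 1.602e-13 / (4*pi*0.9^2)
psi = 0.0021833 W/m^2

0.0021833


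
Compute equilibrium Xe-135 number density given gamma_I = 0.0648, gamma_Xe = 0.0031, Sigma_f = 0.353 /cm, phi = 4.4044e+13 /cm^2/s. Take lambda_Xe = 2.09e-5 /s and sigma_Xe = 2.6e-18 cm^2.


Xe_eq = (gamma_I + gamma_Xe) * Sigma_f * phi / (lambda_Xe + sigma_Xe * phi)
Numerator = (0.0648 + 0.0031) * 0.353 * 4.4044e+13 = 1.055677e+12
Denominator = 2.09e-5 + 2.6e-18 * 4.4044e+13 = 1.354144e-04
Xe_eq = 1.055677e+12 / 1.354144e-04 = 7.7959e+15 /cm^3

7.7959e+15


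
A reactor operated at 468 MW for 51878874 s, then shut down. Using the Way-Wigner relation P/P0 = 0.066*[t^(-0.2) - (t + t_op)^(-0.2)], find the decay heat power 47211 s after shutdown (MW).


P/P0 = 0.066 * [t^(-0.2) - (t + t_op)^(-0.2)]
P/P0 = 0.066 * [47211^(-0.2) - (47211 + 51878874)^(-0.2)]
P/P0 = 0.066 * [0.1161960 - 0.02863669] = 0.005778914
P = 468 * 0.005778914 = 2.7045 MW

2.7045


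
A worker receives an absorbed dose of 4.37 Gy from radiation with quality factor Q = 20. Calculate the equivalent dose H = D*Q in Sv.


H = D * Q
H = 4.37 * 20
H = 87.400 Sv

87.400


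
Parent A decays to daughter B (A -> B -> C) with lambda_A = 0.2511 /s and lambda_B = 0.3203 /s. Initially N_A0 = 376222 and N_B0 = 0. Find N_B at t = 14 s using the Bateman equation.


N_B(t) = lambda_A * N_A0 / (lambda_B - lambda_A) * [exp(-lambda_A*t) - exp(-lambda_B*t)]
exp(-0.2511*14) = 0.02973591; exp(-0.3203*14) = 0.01128591
N_B = 0.2511 * 376222 / (0.3203 - 0.2511) * (0.02973591 - 0.01128591)
N_B = 25187

25187


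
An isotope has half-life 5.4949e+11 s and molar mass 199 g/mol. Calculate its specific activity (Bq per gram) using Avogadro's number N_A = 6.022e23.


lambda = ln(2) / t_half = ln(2) / 5.4949e+11 = 1.261437e-12 /s
SA = lambda * N_A / M
SA = 1.261437e-12 * 6.022e23 / 199
SA = 3.8173e+09 Bq/g

3.8173e+09


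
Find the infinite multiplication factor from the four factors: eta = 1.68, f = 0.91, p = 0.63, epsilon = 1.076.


k_inf = eta * f * p * epsilon
k_inf = 1.68 * 0.91 * 0.63 * 1.076
k_inf = 1.0363

1.0363


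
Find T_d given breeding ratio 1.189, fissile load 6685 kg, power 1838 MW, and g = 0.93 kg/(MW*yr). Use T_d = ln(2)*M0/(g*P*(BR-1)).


Breeding gain G = BR - 1 = 1.189 - 1 = 0.189
Fissile production rate = g * P * G = 0.93 * 1838 * 0.189 = 323.06526 kg/yr
T_d = ln(2) * M0 / (g * P * G)
T_d = ln(2) * 6685 / 323.06526 = 14.343 yr

14.343


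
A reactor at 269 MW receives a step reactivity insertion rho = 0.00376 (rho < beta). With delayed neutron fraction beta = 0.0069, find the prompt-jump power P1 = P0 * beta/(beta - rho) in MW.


P1/P0 = beta / (beta - rho)
P1/P0 = 0.0069 / (0.0069 - 0.00376) = 2.197452
P1 = 269 * 2.197452 = 591.11 MW

591.11


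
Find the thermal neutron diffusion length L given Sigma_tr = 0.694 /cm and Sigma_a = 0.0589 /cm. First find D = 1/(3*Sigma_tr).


D = 1 / (3 * Sigma_tr) = 1 / (3 * 0.694) = 0.4803074 cm
L = sqrt(D / Sigma_a)
L = sqrt(0.4803074 / 0.0589)
L = 2.8556 cm

2.8556


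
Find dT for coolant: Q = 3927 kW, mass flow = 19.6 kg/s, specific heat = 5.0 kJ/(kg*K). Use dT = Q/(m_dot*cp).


dT = Q / (m_dot * cp)
dT = 3927 / (19.6 * 5.0)
dT = 40.071 C

40.071


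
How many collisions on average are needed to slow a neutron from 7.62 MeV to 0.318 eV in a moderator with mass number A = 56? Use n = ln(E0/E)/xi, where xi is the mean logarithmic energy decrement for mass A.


xi = 1 + (A-1)^2/(2A)*ln((A-1)/(A+1)) = 0.03529286 (for A = 56)
n = ln(E0/E) / xi
n = ln(7.62e6 / 0.318) / 0.03529286
n = ln(2.396226e+07) / 0.03529286 = 481.46

481.46


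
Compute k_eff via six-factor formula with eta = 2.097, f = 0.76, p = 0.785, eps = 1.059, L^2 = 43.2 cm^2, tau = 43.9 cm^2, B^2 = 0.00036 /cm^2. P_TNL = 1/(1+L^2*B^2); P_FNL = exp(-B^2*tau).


k_inf = eta*f*p*eps = 2.097*0.76*0.785*1.059 = 1.324883
P_TNL = 1/(1 + L^2*B^2) = 1/(1 + 43.2*0.00036) = 0.9846862
P_FNL = exp(-B^2*tau) = exp(-0.00036*43.9) = 0.9843202
k_eff = k_inf * P_TNL * P_FNL = 1.324883 * 0.9846862 * 0.9843202
k_eff = 1.2841

1.2841


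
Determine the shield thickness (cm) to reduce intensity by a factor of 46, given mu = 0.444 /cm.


x = ln(factor) / mu
x = ln(46) / 0.444
x = 8.6231 cm

8.6231


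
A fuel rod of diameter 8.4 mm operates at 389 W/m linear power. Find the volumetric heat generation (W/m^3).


r = D / 2 / 1000 = 8.4 / 2 / 1000 = 0.0042 m
q''' = q' / (pi * r^2)
q''' = 389 / (pi * 0.0042^2)
q''' = 7.0194e+06 W/m^3

7.0194e+06


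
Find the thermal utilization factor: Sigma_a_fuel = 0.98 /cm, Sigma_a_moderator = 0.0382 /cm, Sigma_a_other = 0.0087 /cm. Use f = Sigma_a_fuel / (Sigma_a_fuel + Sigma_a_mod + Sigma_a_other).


f = Sigma_a_fuel / (Sigma_a_fuel + Sigma_a_mod + Sigma_a_other)
f = 0.98 / (0.98 + 0.0382 + 0.0087)
f = 0.95433

0.95433


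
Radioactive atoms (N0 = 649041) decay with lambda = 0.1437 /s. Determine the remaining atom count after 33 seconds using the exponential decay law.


N = N0 * exp(-lambda * t)
N = 649041 * exp(-0.1437 * 33)
N = 5659.8

5659.8


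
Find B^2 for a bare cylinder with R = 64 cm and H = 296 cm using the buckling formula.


B^2 = (2.405/R)^2 + (pi/H)^2
B^2 = (2.405/64)^2 + (pi/296)^2
B^2 = 0.0015248 /cm^2

0.0015248


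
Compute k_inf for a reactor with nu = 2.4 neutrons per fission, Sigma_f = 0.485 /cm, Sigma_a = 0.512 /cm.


k_inf = nu * Sigma_f / Sigma_a
k_inf = 2.4 * 0.485 / 0.512
k_inf = 2.2734

2.2734


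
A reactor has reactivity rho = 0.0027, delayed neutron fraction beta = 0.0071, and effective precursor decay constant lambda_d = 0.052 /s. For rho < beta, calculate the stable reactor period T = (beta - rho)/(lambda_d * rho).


T = (beta - rho) / (lambda_d * rho)
T = (0.0071 - 0.0027) / (0.052 * 0.0027)
T = 31.339 s

31.339


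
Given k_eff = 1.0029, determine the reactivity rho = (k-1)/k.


rho = (k_eff - 1) / k_eff
rho = (1.0029 - 1) / 1.0029
rho = 0.0028916

0.0028916


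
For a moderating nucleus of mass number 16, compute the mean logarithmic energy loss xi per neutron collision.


xi = 1 + (A-1)^2/(2A) * ln((A-1)/(A+1))
xi = 1 + (16-1)^2/(2*16) * ln((16-1)/(16 +1))
xi = 0.11995

0.11995


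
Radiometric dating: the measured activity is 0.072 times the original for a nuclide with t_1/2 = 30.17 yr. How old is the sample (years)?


lambda = ln(2) / t_half = ln(2) / 30.17 = 0.02297472 /yr
t = -ln(A/A0) / lambda
t = -ln(0.072) / 0.02297472
t = 114.52 yr

114.52


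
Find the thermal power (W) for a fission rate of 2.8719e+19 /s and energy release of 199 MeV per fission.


P = fission_rate * E_MeV * 1.602e-13
P = 2.8719e+19 * 199 * 1.602e-13
P = 9.1556e+08 W

9.1556e+08


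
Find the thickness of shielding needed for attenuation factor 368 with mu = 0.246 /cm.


x = ln(factor) / mu
x = ln(368) / 0.246
x = 24.017 cm

24.017


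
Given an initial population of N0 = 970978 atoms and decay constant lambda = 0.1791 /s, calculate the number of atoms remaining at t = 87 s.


N = N0 * exp(-lambda * t)
N = 970978 * exp(-0.1791 * 87)
N = 0.16602

0.16602


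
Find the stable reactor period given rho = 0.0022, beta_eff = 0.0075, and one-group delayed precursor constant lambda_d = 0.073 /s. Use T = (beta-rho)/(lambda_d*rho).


T = (beta - rho) / (lambda_d * rho)
T = (0.0075 - 0.0022) / (0.073 * 0.0022)
T = 33.001 s

33.001


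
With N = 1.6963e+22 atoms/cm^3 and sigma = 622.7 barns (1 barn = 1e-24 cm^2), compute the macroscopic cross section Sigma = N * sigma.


Sigma = N * sigma_barns * 1e-24
Sigma = 1.6963e+22 * 622.7 * 1e-24
Sigma = 10.563 /cm

10.563


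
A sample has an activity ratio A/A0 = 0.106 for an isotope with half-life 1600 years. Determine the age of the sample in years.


lambda = ln(2) / t_half = ln(2) / 1600 = 4.332170e-04 /yr
t = -ln(A/A0) / lambda
t = -ln(0.106) / 4.332170e-04
t = 5180.6 yr

5180.6


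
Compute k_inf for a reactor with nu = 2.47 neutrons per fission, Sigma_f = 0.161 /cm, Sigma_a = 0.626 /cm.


k_inf = nu * Sigma_f / Sigma_a
k_inf = 2.47 * 0.161 / 0.626
k_inf = 0.63526

0.63526


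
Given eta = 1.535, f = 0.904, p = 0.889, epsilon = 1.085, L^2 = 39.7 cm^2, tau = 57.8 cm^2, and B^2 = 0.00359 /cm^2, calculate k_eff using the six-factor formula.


k_inf = eta*f*p*eps = 1.535*0.904*0.889*1.085 = 1.338469
P_TNL = 1/(1 + L^2*B^2) = 1/(1 + 39.7*0.00359) = 0.8752559
P_FNL = exp(-B^2*tau) = exp(-0.00359*57.8) = 0.8126116
k_eff = k_inf * P_TNL * P_FNL = 1.338469 * 0.8752559 * 0.8126116
k_eff = 0.95198

0.95198


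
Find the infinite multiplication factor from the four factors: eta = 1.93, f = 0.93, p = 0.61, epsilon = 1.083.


k_inf = eta * f * p * epsilon
k_inf = 1.93 * 0.93 * 0.61 * 1.083
k_inf = 1.1858

1.1858


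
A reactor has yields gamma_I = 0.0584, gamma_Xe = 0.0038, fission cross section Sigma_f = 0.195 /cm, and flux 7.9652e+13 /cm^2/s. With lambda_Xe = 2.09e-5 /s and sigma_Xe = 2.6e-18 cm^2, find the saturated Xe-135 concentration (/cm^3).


Xe_eq = (gamma_I + gamma_Xe) * Sigma_f * phi / (lambda_Xe + sigma_Xe * phi)
Numerator = (0.0584 + 0.0038) * 0.195 * 7.9652e+13 = 9.660991e+11
Denominator = 2.09e-5 + 2.6e-18 * 7.9652e+13 = 2.279952e-04
Xe_eq = 9.660991e+11 / 2.279952e-04 = 4.2374e+15 /cm^3

4.2374e+15


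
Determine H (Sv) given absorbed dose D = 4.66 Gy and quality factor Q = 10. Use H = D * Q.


H = D * Q
H = 4.66 * 10
H = 46.600 Sv

46.600


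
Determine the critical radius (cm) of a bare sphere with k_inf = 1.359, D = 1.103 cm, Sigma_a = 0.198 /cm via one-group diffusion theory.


L^2 = D / Sigma_a = 1.103 / 0.198 = 5.570707 cm^2
B_m^2 = (k_inf - 1) / L^2 = (1.359 - 1) / 5.570707 = 0.06444424 /cm^2
For a bare sphere: B_g = pi/R, so R_c = pi / sqrt(B_m^2)
R_c = pi / sqrt(0.06444424) = 12.375 cm

12.375


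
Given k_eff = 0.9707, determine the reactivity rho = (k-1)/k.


rho = (k_eff - 1) / k_eff
rho = (0.9707 - 1) / 0.9707
rho = -0.030184

-0.030184


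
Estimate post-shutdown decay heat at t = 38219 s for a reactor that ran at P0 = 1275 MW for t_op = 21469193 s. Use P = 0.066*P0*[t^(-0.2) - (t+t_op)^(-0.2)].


P/P0 = 0.066 * [t^(-0.2) - (t + t_op)^(-0.2)]
P/P0 = 0.066 * [38219^(-0.2) - (38219 + 21469193)^(-0.2)]
P/P0 = 0.066 * [0.1212116 - 0.03415721] = 0.005745590
P = 1275 * 0.005745590 = 7.3256 MW

7.3256


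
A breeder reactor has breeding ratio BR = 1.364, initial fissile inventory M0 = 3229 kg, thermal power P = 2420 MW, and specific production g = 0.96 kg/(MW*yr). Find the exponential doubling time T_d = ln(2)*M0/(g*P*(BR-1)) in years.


Breeding gain G = BR - 1 = 1.364 - 1 = 0.364
Fissile production rate = g * P * G = 0.96 * 2420 * 0.364 = 845.6448 kg/yr
T_d = ln(2) * M0 / (g * P * G)
T_d = ln(2) * 3229 / 845.6448 = 2.6467 yr

2.6467


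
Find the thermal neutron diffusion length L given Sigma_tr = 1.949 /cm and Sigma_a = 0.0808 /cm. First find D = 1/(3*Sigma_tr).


D = 1 / (3 * Sigma_tr) = 1 / (3 * 1.949) = 0.1710279 cm
L = sqrt(D / Sigma_a)
L = sqrt(0.1710279 / 0.0808)
L = 1.4549 cm

1.4549


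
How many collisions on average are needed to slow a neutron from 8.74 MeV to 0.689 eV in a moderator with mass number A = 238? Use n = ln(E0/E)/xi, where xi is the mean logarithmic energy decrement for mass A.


xi = 1 + (A-1)^2/(2A)*ln((A-1)/(A+1)) = 0.008379872 (for A = 238)
n = ln(E0/E) / xi
n = ln(8.74e6 / 0.689) / 0.008379872
n = ln(1.268505e+07) / 0.008379872 = 1951.8

1951.8


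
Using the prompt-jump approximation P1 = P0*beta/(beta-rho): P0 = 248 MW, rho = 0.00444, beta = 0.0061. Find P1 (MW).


P1/P0 = beta / (beta - rho)
P1/P0 = 0.0061 / (0.0061 - 0.00444) = 3.674699
P1 = 248 * 3.674699 = 911.33 MW

911.33


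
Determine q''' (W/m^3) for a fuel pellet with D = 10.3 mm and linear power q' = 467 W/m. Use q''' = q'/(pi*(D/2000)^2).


r = D / 2 / 1000 = 10.3 / 2 / 1000 = 0.00515 m
q''' = q' / (pi * r^2)
q''' = 467 / (pi * 0.00515^2)
q''' = 5.6047e+06 W/m^3

5.6047e+06


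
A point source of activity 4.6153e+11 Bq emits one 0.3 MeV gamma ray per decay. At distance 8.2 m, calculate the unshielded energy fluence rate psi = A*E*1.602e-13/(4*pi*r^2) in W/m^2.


psi = A * E * 1.602e-13 / (4*pi*r^2)
psi = 4.6153e+11 * 0.3 * 1.602e-13 / (4*pi*8.2^2)
psi = 2.6251e-05 W/m^2

2.6251e-05


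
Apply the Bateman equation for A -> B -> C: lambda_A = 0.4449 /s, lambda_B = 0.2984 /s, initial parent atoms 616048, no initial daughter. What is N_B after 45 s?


N_B(t) = lambda_A * N_A0 / (lambda_B - lambda_A) * [exp(-lambda_A*t) - exp(-lambda_B*t)]
exp(-0.4449*45) = 2.019330e-09; exp(-0.2984*45) = 1.473309e-06
N_B = 0.4449 * 616048 / (0.2984 - 0.4449) * (2.019330e-09 - 1.473309e-06)
N_B = 2.7526

2.7526


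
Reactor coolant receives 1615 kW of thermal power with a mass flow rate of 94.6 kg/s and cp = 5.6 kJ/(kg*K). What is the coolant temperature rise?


dT = Q / (m_dot * cp)
dT = 1615 / (94.6 * 5.6)
dT = 3.0486 C

3.0486


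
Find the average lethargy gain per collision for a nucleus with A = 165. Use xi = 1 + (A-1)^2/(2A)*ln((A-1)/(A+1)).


xi = 1 + (A-1)^2/(2A) * ln((A-1)/(A+1))
xi = 1 + (165-1)^2/(2*165) * ln((165-1)/(165 +1))
xi = 0.012072

0.012072


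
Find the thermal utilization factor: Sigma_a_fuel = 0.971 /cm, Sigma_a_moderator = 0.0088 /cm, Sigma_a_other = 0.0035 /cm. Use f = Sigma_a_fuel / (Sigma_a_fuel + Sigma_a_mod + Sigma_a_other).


f = Sigma_a_fuel / (Sigma_a_fuel + Sigma_a_mod + Sigma_a_other)
f = 0.971 / (0.971 + 0.0088 + 0.0035)
f = 0.98749

0.98749
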